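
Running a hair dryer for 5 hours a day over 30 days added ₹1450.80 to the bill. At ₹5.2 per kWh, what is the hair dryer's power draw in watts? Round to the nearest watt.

Energy = ₹1450.80 ÷ ₹5.2/kWh = 279 kWh
Runtime = 5 h/day × 30 days = 150 h
Power = 279 kWh ÷ 150 h = 1.86 kW = 1860 W

1860 W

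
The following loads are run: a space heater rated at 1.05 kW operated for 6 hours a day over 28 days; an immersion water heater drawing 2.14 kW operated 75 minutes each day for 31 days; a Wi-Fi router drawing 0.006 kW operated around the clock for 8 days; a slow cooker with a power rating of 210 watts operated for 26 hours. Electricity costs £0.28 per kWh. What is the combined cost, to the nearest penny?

space heater: Runtime = 6 h/day × 28 days = 168 h
space heater: 1.05 kW × 168 h = 176.4 kWh
immersion water heater: Runtime = 75 min × 31 = 2325 min = 38.75 h
immersion water heater: 2.14 kW × 38.75 h = 82.925 kWh
Wi-Fi router: Runtime = 24 h × 8 = 192 h
Wi-Fi router: 0.006 kW × 192 h = 1.152 kWh
slow cooker: 0.21 kW × 26 h = 5.46 kWh
Total energy = 265.937 kWh
Cost = 265.937 × £0.28 = £74.46

£74.46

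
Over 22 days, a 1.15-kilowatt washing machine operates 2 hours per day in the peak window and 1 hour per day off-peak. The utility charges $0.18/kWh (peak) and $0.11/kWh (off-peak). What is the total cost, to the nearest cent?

Peak energy = 1.15 kW × 2 h × 22 = 50.6 kWh
Off-peak energy = 1.15 kW × 1 h × 22 = 25.3 kWh
Cost = 50.6 × $0.18 + 25.3 × $0.11 = $9.108 + $2.783 = $11.89

$11.89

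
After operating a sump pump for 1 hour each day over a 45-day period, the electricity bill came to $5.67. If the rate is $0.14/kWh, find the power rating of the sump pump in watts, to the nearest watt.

900 W

Energy = $5.67 ÷ $0.14/kWh = 40.5 kWh
Runtime = 1 h/day × 45 days = 45 h
Power = 40.5 kWh ÷ 45 h = 0.9 kW = 900 W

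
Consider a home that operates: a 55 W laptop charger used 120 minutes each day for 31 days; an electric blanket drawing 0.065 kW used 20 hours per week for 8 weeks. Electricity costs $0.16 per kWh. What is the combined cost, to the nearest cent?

$2.21

laptop charger: Runtime = 120 min × 31 = 3720 min = 62 h
laptop charger: 0.055 kW × 62 h = 3.41 kWh
electric blanket: Runtime = 20 h/week × 8 weeks = 160 h
electric blanket: 0.065 kW × 160 h = 10.4 kWh
Total energy = 13.81 kWh
Cost = 13.81 × $0.16 = $2.21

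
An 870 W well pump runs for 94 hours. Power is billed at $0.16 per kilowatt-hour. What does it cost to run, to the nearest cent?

Energy = 0.87 kW × 94 h = 81.78 kWh
Cost = 81.78 kWh × $0.16/kWh = $13.08

$13.08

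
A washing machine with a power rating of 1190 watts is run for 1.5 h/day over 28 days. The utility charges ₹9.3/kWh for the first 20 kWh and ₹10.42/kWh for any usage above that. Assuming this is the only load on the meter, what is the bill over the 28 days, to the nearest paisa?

₹498.39

Runtime = 1.5 h/day × 28 days = 42 h
Energy = 1.19 kW × 42 h = 49.98 kWh
Tier 1 (0–20 kWh): 20 × ₹9.3 = ₹186
Above 20 kWh: 29.98 × ₹10.42 = ₹312.3916
Bill = ₹498.39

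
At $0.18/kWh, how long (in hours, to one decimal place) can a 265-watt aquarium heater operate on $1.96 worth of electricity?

Energy available = $1.96 ÷ $0.18/kWh = 10.8889 kWh
Hours = 10.8889 kWh ÷ 0.265 kW = 41.1 h

41.1 h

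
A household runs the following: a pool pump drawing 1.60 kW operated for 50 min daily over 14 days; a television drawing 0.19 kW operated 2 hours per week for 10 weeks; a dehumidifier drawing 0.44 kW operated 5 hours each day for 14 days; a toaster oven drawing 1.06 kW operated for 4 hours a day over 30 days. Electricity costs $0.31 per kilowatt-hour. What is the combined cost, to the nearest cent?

$55.94

pool pump: Runtime = 50 min × 14 = 700 min = 11.666666… h
pool pump: 1.6 kW × 11.666666… h = 18.666666… kWh
television: Runtime = 2 h/week × 10 weeks = 20 h
television: 0.19 kW × 20 h = 3.8 kWh
dehumidifier: Runtime = 5 h/day × 14 days = 70 h
dehumidifier: 0.44 kW × 70 h = 30.8 kWh
toaster oven: Runtime = 4 h/day × 30 days = 120 h
toaster oven: 1.06 kW × 120 h = 127.2 kWh
Total energy = 180.466666… kWh
Cost = 180.466666… × $0.31 = $55.94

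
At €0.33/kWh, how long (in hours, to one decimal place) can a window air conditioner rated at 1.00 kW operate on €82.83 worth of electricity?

Energy available = €82.83 ÷ €0.33/kWh = 251 kWh
Hours = 251 kWh ÷ 1 kW = 251.0 h

251.0 h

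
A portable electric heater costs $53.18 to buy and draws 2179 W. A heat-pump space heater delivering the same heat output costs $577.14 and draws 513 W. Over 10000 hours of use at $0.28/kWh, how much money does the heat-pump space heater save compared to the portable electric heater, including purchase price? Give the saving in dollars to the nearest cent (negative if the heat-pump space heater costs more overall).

portable electric heater: $53.18 + (2179/1000) kW × 10000 h × $0.28 = $53.18 + $6101.2 = $6154.38
heat-pump space heater: $577.14 + (513/1000) kW × 10000 h × $0.28 = $577.14 + $1436.4 = $2013.54
Saving = $6154.38 − $2013.54 = $4140.84

$4140.84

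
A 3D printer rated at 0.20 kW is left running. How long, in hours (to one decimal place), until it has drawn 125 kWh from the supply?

625.0 h

Hours = 125 kWh ÷ 0.2 kW = 625.0 h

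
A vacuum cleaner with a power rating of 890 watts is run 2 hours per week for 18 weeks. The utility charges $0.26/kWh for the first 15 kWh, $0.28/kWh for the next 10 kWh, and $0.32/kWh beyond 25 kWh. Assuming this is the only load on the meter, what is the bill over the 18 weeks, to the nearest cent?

$8.95

Runtime = 2 h/week × 18 weeks = 36 h
Energy = 0.89 kW × 36 h = 32.04 kWh
Tier 1 (0–15 kWh): 15 × $0.26 = $3.9
Tier 2 (15–25 kWh): 10 × $0.28 = $2.8
Above 25 kWh: 7.04 × $0.32 = $2.2528
Bill = $8.95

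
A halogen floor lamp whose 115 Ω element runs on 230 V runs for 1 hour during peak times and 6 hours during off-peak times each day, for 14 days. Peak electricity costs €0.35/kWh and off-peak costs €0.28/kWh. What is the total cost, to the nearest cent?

Power = V²/R = 230²/115 = 460 W = 0.46 kW
Peak energy = 0.46 kW × 1 h × 14 = 6.44 kWh
Off-peak energy = 0.46 kW × 6 h × 14 = 38.64 kWh
Cost = 6.44 × €0.35 + 38.64 × €0.28 = €2.254 + €10.8192 = €13.07

€13.07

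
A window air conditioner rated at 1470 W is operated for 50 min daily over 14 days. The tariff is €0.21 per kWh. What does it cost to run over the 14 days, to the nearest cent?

€3.60

Runtime = 50 min × 14 = 700 min = 11.666666… h
Energy = 1.47 kW × 11.666666… h = 17.15 kWh
Cost = 17.15 kWh × €0.21/kWh = €3.60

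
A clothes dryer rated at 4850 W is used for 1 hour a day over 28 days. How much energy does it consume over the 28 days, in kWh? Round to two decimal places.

Runtime = 1 h/day × 28 days = 28 h
Energy = 4.85 kW × 28 h = 135.8 kWh

135.80 kWh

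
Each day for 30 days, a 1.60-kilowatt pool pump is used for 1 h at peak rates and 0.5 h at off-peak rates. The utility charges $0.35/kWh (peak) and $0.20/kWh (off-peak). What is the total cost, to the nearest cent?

Peak energy = 1.6 kW × 1 h × 30 = 48 kWh
Off-peak energy = 1.6 kW × 0.5 h × 30 = 24 kWh
Cost = 48 × $0.35 + 24 × $0.20 = $16.8 + $4.8 = $21.60

$21.60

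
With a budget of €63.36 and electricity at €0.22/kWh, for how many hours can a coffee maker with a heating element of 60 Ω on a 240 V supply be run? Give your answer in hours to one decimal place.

Power = V²/R = 240²/60 = 960 W = 0.96 kW
Energy available = €63.36 ÷ €0.22/kWh = 288 kWh
Hours = 288 kWh ÷ 0.96 kW = 300.0 h

300.0 h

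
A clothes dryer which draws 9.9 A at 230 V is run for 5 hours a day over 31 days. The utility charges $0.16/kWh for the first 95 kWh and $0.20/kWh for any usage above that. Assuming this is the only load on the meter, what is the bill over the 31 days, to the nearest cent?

Power = 9.9 A × 230 V = 2277 W = 2.277 kW
Runtime = 5 h/day × 31 days = 155 h
Energy = 2.277 kW × 155 h = 352.935 kWh
Tier 1 (0–95 kWh): 95 × $0.16 = $15.2
Above 95 kWh: 257.935 × $0.20 = $51.587
Bill = $66.79

$66.79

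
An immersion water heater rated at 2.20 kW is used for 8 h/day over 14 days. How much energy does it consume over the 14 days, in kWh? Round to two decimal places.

246.40 kWh

Runtime = 8 h/day × 14 days = 112 h
Energy = 2.2 kW × 112 h = 246.4 kWh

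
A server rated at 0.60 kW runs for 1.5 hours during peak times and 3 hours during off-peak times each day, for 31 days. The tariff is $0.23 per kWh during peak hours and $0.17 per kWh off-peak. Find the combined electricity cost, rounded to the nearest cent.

$15.90

Peak energy = 0.6 kW × 1.5 h × 31 = 27.9 kWh
Off-peak energy = 0.6 kW × 3 h × 31 = 55.8 kWh
Cost = 27.9 × $0.23 + 55.8 × $0.17 = $6.417 + $9.486 = $15.90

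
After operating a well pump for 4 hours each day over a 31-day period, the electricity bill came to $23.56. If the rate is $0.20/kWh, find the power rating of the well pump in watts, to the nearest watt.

950 W

Energy = $23.56 ÷ $0.20/kWh = 117.8 kWh
Runtime = 4 h/day × 31 days = 124 h
Power = 117.8 kWh ÷ 124 h = 0.95 kW = 950 W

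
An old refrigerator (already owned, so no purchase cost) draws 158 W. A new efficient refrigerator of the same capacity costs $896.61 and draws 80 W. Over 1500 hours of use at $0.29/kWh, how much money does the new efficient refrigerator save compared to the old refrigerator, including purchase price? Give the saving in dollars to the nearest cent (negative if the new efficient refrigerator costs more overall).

old refrigerator: $0.00 + (158/1000) kW × 1500 h × $0.29 = $0.00 + $68.73 = $68.73
new efficient refrigerator: $896.61 + (80/1000) kW × 1500 h × $0.29 = $896.61 + $34.8 = $931.41
Saving = $68.73 − $931.41 = −$862.68

-$862.68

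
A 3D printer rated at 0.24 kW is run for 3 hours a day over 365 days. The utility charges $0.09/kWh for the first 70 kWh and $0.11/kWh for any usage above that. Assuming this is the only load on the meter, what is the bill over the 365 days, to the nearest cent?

Runtime = 3 h/day × 365 days = 1095 h
Energy = 0.24 kW × 1095 h = 262.8 kWh
Tier 1 (0–70 kWh): 70 × $0.09 = $6.3
Above 70 kWh: 192.8 × $0.11 = $21.208
Bill = $27.51

$27.51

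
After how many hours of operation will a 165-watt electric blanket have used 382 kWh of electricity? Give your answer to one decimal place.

Hours = 382 kWh ÷ 0.165 kW = 2315.2 h

2315.2 h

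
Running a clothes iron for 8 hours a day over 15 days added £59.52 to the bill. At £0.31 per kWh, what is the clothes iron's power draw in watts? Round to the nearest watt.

Energy = £59.52 ÷ £0.31/kWh = 192 kWh
Runtime = 8 h/day × 15 days = 120 h
Power = 192 kWh ÷ 120 h = 1.6 kW = 1600 W

1600 W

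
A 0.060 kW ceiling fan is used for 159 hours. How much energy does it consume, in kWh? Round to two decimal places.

9.54 kWh

Energy = 0.06 kW × 159 h = 9.54 kWh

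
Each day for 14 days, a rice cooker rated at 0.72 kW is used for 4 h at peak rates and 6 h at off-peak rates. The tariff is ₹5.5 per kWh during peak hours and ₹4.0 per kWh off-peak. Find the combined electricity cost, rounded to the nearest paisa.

₹463.68

Peak energy = 0.72 kW × 4 h × 14 = 40.32 kWh
Off-peak energy = 0.72 kW × 6 h × 14 = 60.48 kWh
Cost = 40.32 × ₹5.5 + 60.48 × ₹4.0 = ₹221.76 + ₹241.92 = ₹463.68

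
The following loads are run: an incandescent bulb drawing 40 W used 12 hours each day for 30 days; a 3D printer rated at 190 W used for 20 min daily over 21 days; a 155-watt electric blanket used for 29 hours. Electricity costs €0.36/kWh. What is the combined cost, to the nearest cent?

€7.28

incandescent bulb: Runtime = 12 h/day × 30 days = 360 h
incandescent bulb: 0.04 kW × 360 h = 14.4 kWh
3D printer: Runtime = 20 min × 21 = 420 min = 7 h
3D printer: 0.19 kW × 7 h = 1.33 kWh
electric blanket: 0.155 kW × 29 h = 4.495 kWh
Total energy = 20.225 kWh
Cost = 20.225 × €0.36 = €7.28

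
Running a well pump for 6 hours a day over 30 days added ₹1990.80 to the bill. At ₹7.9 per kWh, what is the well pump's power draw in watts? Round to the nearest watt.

1400 W

Energy = ₹1990.80 ÷ ₹7.9/kWh = 252 kWh
Runtime = 6 h/day × 30 days = 180 h
Power = 252 kWh ÷ 180 h = 1.4 kW = 1400 W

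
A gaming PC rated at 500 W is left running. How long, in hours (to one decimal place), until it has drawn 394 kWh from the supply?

Hours = 394 kWh ÷ 0.5 kW = 788.0 h

788.0 h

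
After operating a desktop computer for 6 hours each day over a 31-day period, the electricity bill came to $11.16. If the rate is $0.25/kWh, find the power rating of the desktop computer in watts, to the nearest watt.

Energy = $11.16 ÷ $0.25/kWh = 44.64 kWh
Runtime = 6 h/day × 31 days = 186 h
Power = 44.64 kWh ÷ 186 h = 0.24 kW = 240 W

240 W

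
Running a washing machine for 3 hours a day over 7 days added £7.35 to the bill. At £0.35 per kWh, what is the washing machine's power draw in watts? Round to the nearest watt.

Energy = £7.35 ÷ £0.35/kWh = 21 kWh
Runtime = 3 h/day × 7 days = 21 h
Power = 21 kWh ÷ 21 h = 1 kW = 1000 W

1000 W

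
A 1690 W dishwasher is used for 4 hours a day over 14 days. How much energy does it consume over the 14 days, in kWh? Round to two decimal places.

94.64 kWh

Runtime = 4 h/day × 14 days = 56 h
Energy = 1.69 kW × 56 h = 94.64 kWh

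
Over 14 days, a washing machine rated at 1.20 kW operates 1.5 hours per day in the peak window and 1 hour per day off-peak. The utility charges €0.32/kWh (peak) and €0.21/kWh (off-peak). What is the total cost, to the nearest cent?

Peak energy = 1.2 kW × 1.5 h × 14 = 25.2 kWh
Off-peak energy = 1.2 kW × 1 h × 14 = 16.8 kWh
Cost = 25.2 × €0.32 + 16.8 × €0.21 = €8.064 + €3.528 = €11.59

€11.59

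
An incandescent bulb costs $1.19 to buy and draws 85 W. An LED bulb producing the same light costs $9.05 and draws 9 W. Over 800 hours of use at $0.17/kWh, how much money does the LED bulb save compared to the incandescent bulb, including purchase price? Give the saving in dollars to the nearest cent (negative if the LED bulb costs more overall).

$2.48

incandescent bulb: $1.19 + (85/1000) kW × 800 h × $0.17 = $1.19 + $11.56 = $12.75
LED bulb: $9.05 + (9/1000) kW × 800 h × $0.17 = $9.05 + $1.224 = $10.274
Saving = $12.75 − $10.274 = $2.476 → $2.48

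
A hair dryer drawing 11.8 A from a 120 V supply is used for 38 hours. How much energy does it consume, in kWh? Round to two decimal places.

Power = 11.8 A × 120 V = 1416 W = 1.416 kW
Energy = 1.416 kW × 38 h = 53.808 kWh ≈ 53.81 kWh

53.81 kWh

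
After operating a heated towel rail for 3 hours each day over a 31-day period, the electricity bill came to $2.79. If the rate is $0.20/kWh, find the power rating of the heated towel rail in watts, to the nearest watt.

Energy = $2.79 ÷ $0.20/kWh = 13.95 kWh
Runtime = 3 h/day × 31 days = 93 h
Power = 13.95 kWh ÷ 93 h = 0.15 kW = 150 W

150 W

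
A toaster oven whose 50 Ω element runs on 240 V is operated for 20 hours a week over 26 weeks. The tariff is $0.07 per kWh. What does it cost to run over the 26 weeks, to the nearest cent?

$41.93

Power = V²/R = 240²/50 = 1152 W = 1.152 kW
Runtime = 20 h/week × 26 weeks = 520 h
Energy = 1.152 kW × 520 h = 599.04 kWh
Cost = 599.04 kWh × $0.07/kWh = $41.93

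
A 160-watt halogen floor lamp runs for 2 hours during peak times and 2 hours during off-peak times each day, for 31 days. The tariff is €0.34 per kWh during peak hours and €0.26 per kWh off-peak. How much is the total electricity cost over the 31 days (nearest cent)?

€5.95

Peak energy = 0.16 kW × 2 h × 31 = 9.92 kWh
Off-peak energy = 0.16 kW × 2 h × 31 = 9.92 kWh
Cost = 9.92 × €0.34 + 9.92 × €0.26 = €3.3728 + €2.5792 = €5.95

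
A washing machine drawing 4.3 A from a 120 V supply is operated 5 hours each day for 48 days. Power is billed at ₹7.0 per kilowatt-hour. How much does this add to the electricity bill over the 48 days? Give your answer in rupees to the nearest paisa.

₹866.88

Power = 4.3 A × 120 V = 516 W = 0.516 kW
Runtime = 5 h/day × 48 days = 240 h
Energy = 0.516 kW × 240 h = 123.84 kWh
Cost = 123.84 kWh × ₹7.0/kWh = ₹866.88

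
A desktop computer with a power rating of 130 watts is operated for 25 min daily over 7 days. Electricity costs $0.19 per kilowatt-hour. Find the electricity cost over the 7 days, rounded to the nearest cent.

$0.07

Runtime = 25 min × 7 = 175 min = 2.916666… h
Energy = 0.13 kW × 2.916666… h = 0.379166… kWh
Cost = 0.379166… kWh × $0.19/kWh = $0.07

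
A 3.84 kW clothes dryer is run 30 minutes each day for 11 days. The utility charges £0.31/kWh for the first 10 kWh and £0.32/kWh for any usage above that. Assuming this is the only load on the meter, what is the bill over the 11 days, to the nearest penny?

£6.66

Runtime = 30 min × 11 = 330 min = 5.5 h
Energy = 3.84 kW × 5.5 h = 21.12 kWh
Tier 1 (0–10 kWh): 10 × £0.31 = £3.1
Above 10 kWh: 11.12 × £0.32 = £3.5584
Bill = £6.66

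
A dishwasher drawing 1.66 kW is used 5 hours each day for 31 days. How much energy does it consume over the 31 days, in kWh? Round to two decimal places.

257.30 kWh

Runtime = 5 h/day × 31 days = 155 h
Energy = 1.66 kW × 155 h = 257.3 kWh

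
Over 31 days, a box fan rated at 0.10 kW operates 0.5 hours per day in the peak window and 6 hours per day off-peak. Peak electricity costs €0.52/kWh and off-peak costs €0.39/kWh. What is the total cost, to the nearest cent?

€8.06

Peak energy = 0.1 kW × 0.5 h × 31 = 1.55 kWh
Off-peak energy = 0.1 kW × 6 h × 31 = 18.6 kWh
Cost = 1.55 × €0.52 + 18.6 × €0.39 = €0.806 + €7.254 = €8.06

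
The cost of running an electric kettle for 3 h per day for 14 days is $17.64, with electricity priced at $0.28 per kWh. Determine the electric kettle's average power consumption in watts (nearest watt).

Energy = $17.64 ÷ $0.28/kWh = 63 kWh
Runtime = 3 h/day × 14 days = 42 h
Power = 63 kWh ÷ 42 h = 1.5 kW = 1500 W

1500 W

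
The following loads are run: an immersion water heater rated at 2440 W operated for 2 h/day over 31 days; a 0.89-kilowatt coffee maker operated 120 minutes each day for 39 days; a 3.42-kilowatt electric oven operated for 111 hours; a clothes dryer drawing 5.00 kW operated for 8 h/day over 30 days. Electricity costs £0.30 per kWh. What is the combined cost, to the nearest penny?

immersion water heater: Runtime = 2 h/day × 31 days = 62 h
immersion water heater: 2.44 kW × 62 h = 151.28 kWh
coffee maker: Runtime = 120 min × 39 = 4680 min = 78 h
coffee maker: 0.89 kW × 78 h = 69.42 kWh
electric oven: 3.42 kW × 111 h = 379.62 kWh
clothes dryer: Runtime = 8 h/day × 30 days = 240 h
clothes dryer: 5 kW × 240 h = 1200 kWh
Total energy = 1800.32 kWh
Cost = 1800.32 × £0.30 = £540.10

£540.10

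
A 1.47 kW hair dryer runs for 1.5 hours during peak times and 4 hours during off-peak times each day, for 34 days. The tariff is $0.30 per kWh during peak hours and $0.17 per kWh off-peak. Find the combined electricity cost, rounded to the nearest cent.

Peak energy = 1.47 kW × 1.5 h × 34 = 74.97 kWh
Off-peak energy = 1.47 kW × 4 h × 34 = 199.92 kWh
Cost = 74.97 × $0.30 + 199.92 × $0.17 = $22.491 + $33.9864 = $56.48

$56.48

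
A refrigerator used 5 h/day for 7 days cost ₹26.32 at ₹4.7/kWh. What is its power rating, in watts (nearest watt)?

160 W

Energy = ₹26.32 ÷ ₹4.7/kWh = 5.6 kWh
Runtime = 5 h/day × 7 days = 35 h
Power = 5.6 kWh ÷ 35 h = 0.16 kW = 160 W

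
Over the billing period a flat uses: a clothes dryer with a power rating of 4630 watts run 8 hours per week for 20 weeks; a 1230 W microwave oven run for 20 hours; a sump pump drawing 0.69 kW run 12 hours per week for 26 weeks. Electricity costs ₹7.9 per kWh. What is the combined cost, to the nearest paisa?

clothes dryer: Runtime = 8 h/week × 20 weeks = 160 h
clothes dryer: 4.63 kW × 160 h = 740.8 kWh
microwave oven: 1.23 kW × 20 h = 24.6 kWh
sump pump: Runtime = 12 h/week × 26 weeks = 312 h
sump pump: 0.69 kW × 312 h = 215.28 kWh
Total energy = 980.68 kWh
Cost = 980.68 × ₹7.9 = ₹7747.37

₹7747.37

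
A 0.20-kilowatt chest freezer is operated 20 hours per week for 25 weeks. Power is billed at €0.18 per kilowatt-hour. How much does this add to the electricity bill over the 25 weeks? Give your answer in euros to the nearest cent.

Runtime = 20 h/week × 25 weeks = 500 h
Energy = 0.2 kW × 500 h = 100 kWh
Cost = 100 kWh × €0.18/kWh = €18.00

€18.00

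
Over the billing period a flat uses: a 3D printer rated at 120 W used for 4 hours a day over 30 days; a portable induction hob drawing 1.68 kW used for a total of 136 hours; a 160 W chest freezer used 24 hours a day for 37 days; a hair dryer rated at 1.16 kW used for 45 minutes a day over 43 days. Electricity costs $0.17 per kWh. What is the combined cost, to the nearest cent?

3D printer: Runtime = 4 h/day × 30 days = 120 h
3D printer: 0.12 kW × 120 h = 14.4 kWh
portable induction hob: 1.68 kW × 136 h = 228.48 kWh
chest freezer: Runtime = 24 h × 37 = 888 h
chest freezer: 0.16 kW × 888 h = 142.08 kWh
hair dryer: Runtime = 45 min × 43 = 1935 min = 32.25 h
hair dryer: 1.16 kW × 32.25 h = 37.41 kWh
Total energy = 422.37 kWh
Cost = 422.37 × $0.17 = $71.80

$71.80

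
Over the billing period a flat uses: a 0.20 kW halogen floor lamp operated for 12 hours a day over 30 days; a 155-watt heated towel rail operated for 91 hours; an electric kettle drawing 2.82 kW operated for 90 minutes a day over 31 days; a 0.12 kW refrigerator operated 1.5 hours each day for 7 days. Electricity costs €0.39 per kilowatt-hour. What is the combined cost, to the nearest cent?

€85.21

halogen floor lamp: Runtime = 12 h/day × 30 days = 360 h
halogen floor lamp: 0.2 kW × 360 h = 72 kWh
heated towel rail: 0.155 kW × 91 h = 14.105 kWh
electric kettle: Runtime = 90 min × 31 = 2790 min = 46.5 h
electric kettle: 2.82 kW × 46.5 h = 131.13 kWh
refrigerator: Runtime = 1.5 h/day × 7 days = 10.5 h
refrigerator: 0.12 kW × 10.5 h = 1.26 kWh
Total energy = 218.495 kWh
Cost = 218.495 × €0.39 = €85.21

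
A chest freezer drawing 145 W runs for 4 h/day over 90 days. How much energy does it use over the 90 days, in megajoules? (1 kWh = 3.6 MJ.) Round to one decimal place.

187.9 MJ

Runtime = 4 h/day × 90 days = 360 h
Energy = 0.145 kW × 360 h = 52.2 kWh
= 52.2 × 3.6 MJ = 187.9 MJ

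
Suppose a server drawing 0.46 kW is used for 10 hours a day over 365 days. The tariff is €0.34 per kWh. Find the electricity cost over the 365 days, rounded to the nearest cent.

Runtime = 10 h/day × 365 days = 3650 h
Energy = 0.46 kW × 3650 h = 1679 kWh
Cost = 1679 kWh × €0.34/kWh = €570.86

€570.86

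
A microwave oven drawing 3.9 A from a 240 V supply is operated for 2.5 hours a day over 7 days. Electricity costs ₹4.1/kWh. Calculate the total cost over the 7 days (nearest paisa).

₹67.16

Power = 3.9 A × 240 V = 936 W = 0.936 kW
Runtime = 2.5 h/day × 7 days = 17.5 h
Energy = 0.936 kW × 17.5 h = 16.38 kWh
Cost = 16.38 kWh × ₹4.1/kWh = ₹67.16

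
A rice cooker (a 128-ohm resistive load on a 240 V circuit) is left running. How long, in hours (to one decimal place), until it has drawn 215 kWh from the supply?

Power = V²/R = 240²/128 = 450 W = 0.45 kW
Hours = 215 kWh ÷ 0.45 kW = 477.8 h

477.8 h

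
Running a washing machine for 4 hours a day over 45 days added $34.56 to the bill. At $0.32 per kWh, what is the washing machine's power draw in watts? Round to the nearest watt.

600 W

Energy = $34.56 ÷ $0.32/kWh = 108 kWh
Runtime = 4 h/day × 45 days = 180 h
Power = 108 kWh ÷ 180 h = 0.6 kW = 600 W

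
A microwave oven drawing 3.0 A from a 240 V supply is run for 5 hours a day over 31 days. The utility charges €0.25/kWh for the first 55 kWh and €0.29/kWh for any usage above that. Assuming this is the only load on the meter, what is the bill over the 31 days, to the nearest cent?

Power = 3.0 A × 240 V = 720 W = 0.72 kW
Runtime = 5 h/day × 31 days = 155 h
Energy = 0.72 kW × 155 h = 111.6 kWh
Tier 1 (0–55 kWh): 55 × €0.25 = €13.75
Above 55 kWh: 56.6 × €0.29 = €16.414
Bill = €30.16

€30.16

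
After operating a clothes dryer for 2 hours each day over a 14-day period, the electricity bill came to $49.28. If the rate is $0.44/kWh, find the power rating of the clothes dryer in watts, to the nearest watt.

4000 W

Energy = $49.28 ÷ $0.44/kWh = 112 kWh
Runtime = 2 h/day × 14 days = 28 h
Power = 112 kWh ÷ 28 h = 4 kW = 4000 W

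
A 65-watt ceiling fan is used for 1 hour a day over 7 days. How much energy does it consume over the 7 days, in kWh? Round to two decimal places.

Runtime = 1 h/day × 7 days = 7 h
Energy = 0.065 kW × 7 h = 0.455 kWh ≈ 0.46 kWh

0.46 kWh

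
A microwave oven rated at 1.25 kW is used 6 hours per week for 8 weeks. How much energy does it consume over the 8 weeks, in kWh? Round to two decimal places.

Runtime = 6 h/week × 8 weeks = 48 h
Energy = 1.25 kW × 48 h = 60 kWh

60.00 kWh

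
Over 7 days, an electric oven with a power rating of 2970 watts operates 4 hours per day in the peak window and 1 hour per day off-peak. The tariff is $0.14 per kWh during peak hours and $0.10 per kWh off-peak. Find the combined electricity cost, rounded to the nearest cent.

$13.72

Peak energy = 2.97 kW × 4 h × 7 = 83.16 kWh
Off-peak energy = 2.97 kW × 1 h × 7 = 20.79 kWh
Cost = 83.16 × $0.14 + 20.79 × $0.10 = $11.6424 + $2.079 = $13.72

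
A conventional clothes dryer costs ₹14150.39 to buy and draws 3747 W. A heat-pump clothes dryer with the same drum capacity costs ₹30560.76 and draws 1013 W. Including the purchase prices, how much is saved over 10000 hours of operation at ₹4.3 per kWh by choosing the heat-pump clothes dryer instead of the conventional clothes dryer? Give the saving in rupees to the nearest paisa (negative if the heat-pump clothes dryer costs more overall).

₹101151.63

conventional clothes dryer: ₹14150.39 + (3747/1000) kW × 10000 h × ₹4.3 = ₹14150.39 + ₹161121 = ₹175271.39
heat-pump clothes dryer: ₹30560.76 + (1013/1000) kW × 10000 h × ₹4.3 = ₹30560.76 + ₹43559 = ₹74119.76
Saving = ₹175271.39 − ₹74119.76 = ₹101151.63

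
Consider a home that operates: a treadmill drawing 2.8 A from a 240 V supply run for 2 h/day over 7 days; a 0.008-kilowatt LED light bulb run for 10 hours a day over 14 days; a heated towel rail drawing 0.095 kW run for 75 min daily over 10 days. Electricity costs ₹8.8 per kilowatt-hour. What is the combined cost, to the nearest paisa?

treadmill: Power = 2.8 A × 240 V = 672 W = 0.672 kW
treadmill: Runtime = 2 h/day × 7 days = 14 h
treadmill: 0.672 kW × 14 h = 9.408 kWh
LED light bulb: Runtime = 10 h/day × 14 days = 140 h
LED light bulb: 0.008 kW × 140 h = 1.12 kWh
heated towel rail: Runtime = 75 min × 10 = 750 min = 12.5 h
heated towel rail: 0.095 kW × 12.5 h = 1.1875 kWh
Total energy = 11.7155 kWh
Cost = 11.7155 × ₹8.8 = ₹103.10

₹103.10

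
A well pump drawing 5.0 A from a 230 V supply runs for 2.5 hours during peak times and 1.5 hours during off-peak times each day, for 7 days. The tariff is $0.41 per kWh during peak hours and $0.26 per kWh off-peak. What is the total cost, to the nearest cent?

$11.39

Power = 5.0 A × 230 V = 1150 W = 1.15 kW
Peak energy = 1.15 kW × 2.5 h × 7 = 20.125 kWh
Off-peak energy = 1.15 kW × 1.5 h × 7 = 12.075 kWh
Cost = 20.125 × $0.41 + 12.075 × $0.26 = $8.25125 + $3.1395 = $11.39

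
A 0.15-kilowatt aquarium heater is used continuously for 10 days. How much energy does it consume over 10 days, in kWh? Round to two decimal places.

Runtime = 24 h × 10 = 240 h
Energy = 0.15 kW × 240 h = 36 kWh

36.00 kWh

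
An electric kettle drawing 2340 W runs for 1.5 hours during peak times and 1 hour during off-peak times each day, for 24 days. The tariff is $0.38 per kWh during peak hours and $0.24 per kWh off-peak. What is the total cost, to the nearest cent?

Peak energy = 2.34 kW × 1.5 h × 24 = 84.24 kWh
Off-peak energy = 2.34 kW × 1 h × 24 = 56.16 kWh
Cost = 84.24 × $0.38 + 56.16 × $0.24 = $32.0112 + $13.4784 = $45.49

$45.49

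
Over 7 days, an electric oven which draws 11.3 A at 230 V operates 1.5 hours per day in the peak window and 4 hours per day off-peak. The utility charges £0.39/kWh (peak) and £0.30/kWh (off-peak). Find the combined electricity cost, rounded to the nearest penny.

£32.47

Power = 11.3 A × 230 V = 2599 W = 2.599 kW
Peak energy = 2.599 kW × 1.5 h × 7 = 27.2895 kWh
Off-peak energy = 2.599 kW × 4 h × 7 = 72.772 kWh
Cost = 27.2895 × £0.39 + 72.772 × £0.30 = £10.642905 + £21.8316 = £32.47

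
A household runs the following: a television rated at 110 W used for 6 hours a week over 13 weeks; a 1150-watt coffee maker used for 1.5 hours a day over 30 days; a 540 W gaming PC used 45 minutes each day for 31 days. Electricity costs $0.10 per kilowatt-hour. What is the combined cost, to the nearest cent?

television: Runtime = 6 h/week × 13 weeks = 78 h
television: 0.11 kW × 78 h = 8.58 kWh
coffee maker: Runtime = 1.5 h/day × 30 days = 45 h
coffee maker: 1.15 kW × 45 h = 51.75 kWh
gaming PC: Runtime = 45 min × 31 = 1395 min = 23.25 h
gaming PC: 0.54 kW × 23.25 h = 12.555 kWh
Total energy = 72.885 kWh
Cost = 72.885 × $0.10 = $7.29

$7.29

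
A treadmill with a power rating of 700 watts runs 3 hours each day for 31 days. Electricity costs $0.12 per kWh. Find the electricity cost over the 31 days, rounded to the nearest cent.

$7.81

Runtime = 3 h/day × 31 days = 93 h
Energy = 0.7 kW × 93 h = 65.1 kWh
Cost = 65.1 kWh × $0.12/kWh = $7.81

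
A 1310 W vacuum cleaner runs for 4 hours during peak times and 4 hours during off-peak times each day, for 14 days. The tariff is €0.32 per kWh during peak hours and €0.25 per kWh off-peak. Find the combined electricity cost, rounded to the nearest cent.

€41.82

Peak energy = 1.31 kW × 4 h × 14 = 73.36 kWh
Off-peak energy = 1.31 kW × 4 h × 14 = 73.36 kWh
Cost = 73.36 × €0.32 + 73.36 × €0.25 = €23.4752 + €18.34 = €41.82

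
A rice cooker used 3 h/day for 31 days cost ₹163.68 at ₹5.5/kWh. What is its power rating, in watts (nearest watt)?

Energy = ₹163.68 ÷ ₹5.5/kWh = 29.76 kWh
Runtime = 3 h/day × 31 days = 93 h
Power = 29.76 kWh ÷ 93 h = 0.32 kW = 320 W

320 W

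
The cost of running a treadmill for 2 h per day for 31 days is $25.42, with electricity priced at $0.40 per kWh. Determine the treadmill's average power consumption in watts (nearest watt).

1025 W

Energy = $25.42 ÷ $0.40/kWh = 63.55 kWh
Runtime = 2 h/day × 31 days = 62 h
Power = 63.55 kWh ÷ 62 h = 1.025 kW = 1025 W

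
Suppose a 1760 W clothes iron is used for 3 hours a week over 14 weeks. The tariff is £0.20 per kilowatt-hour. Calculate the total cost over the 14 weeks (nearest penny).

£14.78

Runtime = 3 h/week × 14 weeks = 42 h
Energy = 1.76 kW × 42 h = 73.92 kWh
Cost = 73.92 kWh × £0.20/kWh = £14.78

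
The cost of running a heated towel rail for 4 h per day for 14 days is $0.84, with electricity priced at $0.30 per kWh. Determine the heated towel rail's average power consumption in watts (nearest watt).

Energy = $0.84 ÷ $0.30/kWh = 2.8 kWh
Runtime = 4 h/day × 14 days = 56 h
Power = 2.8 kWh ÷ 56 h = 0.05 kW = 50 W

50 W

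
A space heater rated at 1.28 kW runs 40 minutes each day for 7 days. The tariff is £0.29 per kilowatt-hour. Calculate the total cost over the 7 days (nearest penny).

£1.73

Runtime = 40 min × 7 = 280 min = 4.666666… h
Energy = 1.28 kW × 4.666666… h = 5.973333… kWh
Cost = 5.973333… kWh × £0.29/kWh = £1.73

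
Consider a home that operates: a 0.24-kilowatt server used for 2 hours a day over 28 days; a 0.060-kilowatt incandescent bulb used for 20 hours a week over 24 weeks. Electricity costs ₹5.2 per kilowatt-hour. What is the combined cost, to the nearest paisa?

server: Runtime = 2 h/day × 28 days = 56 h
server: 0.24 kW × 56 h = 13.44 kWh
incandescent bulb: Runtime = 20 h/week × 24 weeks = 480 h
incandescent bulb: 0.06 kW × 480 h = 28.8 kWh
Total energy = 42.24 kWh
Cost = 42.24 × ₹5.2 = ₹219.65

₹219.65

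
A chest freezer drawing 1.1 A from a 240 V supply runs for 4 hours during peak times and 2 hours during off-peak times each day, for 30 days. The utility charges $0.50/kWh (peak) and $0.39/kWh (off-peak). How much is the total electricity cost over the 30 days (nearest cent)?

Power = 1.1 A × 240 V = 264 W = 0.264 kW
Peak energy = 0.264 kW × 4 h × 30 = 31.68 kWh
Off-peak energy = 0.264 kW × 2 h × 30 = 15.84 kWh
Cost = 31.68 × $0.50 + 15.84 × $0.39 = $15.84 + $6.1776 = $22.02

$22.02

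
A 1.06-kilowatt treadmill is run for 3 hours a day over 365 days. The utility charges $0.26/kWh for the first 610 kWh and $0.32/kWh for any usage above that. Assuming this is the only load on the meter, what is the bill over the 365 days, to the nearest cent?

Runtime = 3 h/day × 365 days = 1095 h
Energy = 1.06 kW × 1095 h = 1160.7 kWh
Tier 1 (0–610 kWh): 610 × $0.26 = $158.6
Above 610 kWh: 550.7 × $0.32 = $176.224
Bill = $334.82

$334.82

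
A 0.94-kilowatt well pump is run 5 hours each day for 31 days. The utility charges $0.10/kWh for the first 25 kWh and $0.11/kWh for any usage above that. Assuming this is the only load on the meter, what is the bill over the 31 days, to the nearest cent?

$15.78

Runtime = 5 h/day × 31 days = 155 h
Energy = 0.94 kW × 155 h = 145.7 kWh
Tier 1 (0–25 kWh): 25 × $0.10 = $2.5
Above 25 kWh: 120.7 × $0.11 = $13.277
Bill = $15.78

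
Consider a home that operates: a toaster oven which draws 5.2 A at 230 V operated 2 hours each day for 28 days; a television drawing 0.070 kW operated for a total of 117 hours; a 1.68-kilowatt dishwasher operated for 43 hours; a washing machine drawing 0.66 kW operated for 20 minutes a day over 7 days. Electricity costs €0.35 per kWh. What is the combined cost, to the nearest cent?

€52.13

toaster oven: Power = 5.2 A × 230 V = 1196 W = 1.196 kW
toaster oven: Runtime = 2 h/day × 28 days = 56 h
toaster oven: 1.196 kW × 56 h = 66.976 kWh
television: 0.07 kW × 117 h = 8.19 kWh
dishwasher: 1.68 kW × 43 h = 72.24 kWh
washing machine: Runtime = 20 min × 7 = 140 min = 2.333333… h
washing machine: 0.66 kW × 2.333333… h = 1.54 kWh
Total energy = 148.946 kWh
Cost = 148.946 × €0.35 = €52.13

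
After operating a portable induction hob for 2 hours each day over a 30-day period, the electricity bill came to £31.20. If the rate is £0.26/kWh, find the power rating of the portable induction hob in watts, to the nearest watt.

2000 W

Energy = £31.20 ÷ £0.26/kWh = 120 kWh
Runtime = 2 h/day × 30 days = 60 h
Power = 120 kWh ÷ 60 h = 2 kW = 2000 W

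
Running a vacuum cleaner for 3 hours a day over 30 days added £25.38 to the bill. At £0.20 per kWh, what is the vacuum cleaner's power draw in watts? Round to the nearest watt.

Energy = £25.38 ÷ £0.20/kWh = 126.9 kWh
Runtime = 3 h/day × 30 days = 90 h
Power = 126.9 kWh ÷ 90 h = 1.41 kW = 1410 W

1410 W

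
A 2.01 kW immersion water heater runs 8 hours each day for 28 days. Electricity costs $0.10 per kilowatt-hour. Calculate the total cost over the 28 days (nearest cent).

$45.02

Runtime = 8 h/day × 28 days = 224 h
Energy = 2.01 kW × 224 h = 450.24 kWh
Cost = 450.24 kWh × $0.10/kWh = $45.02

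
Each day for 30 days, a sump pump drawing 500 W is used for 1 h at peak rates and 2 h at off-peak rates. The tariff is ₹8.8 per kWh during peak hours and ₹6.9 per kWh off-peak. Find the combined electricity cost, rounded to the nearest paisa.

Peak energy = 0.5 kW × 1 h × 30 = 15 kWh
Off-peak energy = 0.5 kW × 2 h × 30 = 30 kWh
Cost = 15 × ₹8.8 + 30 × ₹6.9 = ₹132 + ₹207 = ₹339.00

₹339.00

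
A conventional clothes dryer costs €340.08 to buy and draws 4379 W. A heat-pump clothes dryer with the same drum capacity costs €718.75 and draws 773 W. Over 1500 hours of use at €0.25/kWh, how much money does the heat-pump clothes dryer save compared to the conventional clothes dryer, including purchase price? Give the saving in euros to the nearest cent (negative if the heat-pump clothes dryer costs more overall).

conventional clothes dryer: €340.08 + (4379/1000) kW × 1500 h × €0.25 = €340.08 + €1642.125 = €1982.205
heat-pump clothes dryer: €718.75 + (773/1000) kW × 1500 h × €0.25 = €718.75 + €289.875 = €1008.625
Saving = €1982.205 − €1008.625 = €973.58

€973.58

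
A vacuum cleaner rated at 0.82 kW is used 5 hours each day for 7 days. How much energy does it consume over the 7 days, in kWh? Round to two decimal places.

Runtime = 5 h/day × 7 days = 35 h
Energy = 0.82 kW × 35 h = 28.7 kWh

28.70 kWh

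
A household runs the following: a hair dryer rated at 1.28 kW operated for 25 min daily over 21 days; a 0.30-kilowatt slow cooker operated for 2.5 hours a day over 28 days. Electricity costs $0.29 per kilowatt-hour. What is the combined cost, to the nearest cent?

hair dryer: Runtime = 25 min × 21 = 525 min = 8.75 h
hair dryer: 1.28 kW × 8.75 h = 11.2 kWh
slow cooker: Runtime = 2.5 h/day × 28 days = 70 h
slow cooker: 0.3 kW × 70 h = 21 kWh
Total energy = 32.2 kWh
Cost = 32.2 × $0.29 = $9.34

$9.34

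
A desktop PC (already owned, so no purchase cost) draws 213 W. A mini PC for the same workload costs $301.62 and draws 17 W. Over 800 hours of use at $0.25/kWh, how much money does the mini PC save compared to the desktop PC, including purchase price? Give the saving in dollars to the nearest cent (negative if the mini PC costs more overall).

desktop PC: $0.00 + (213/1000) kW × 800 h × $0.25 = $0.00 + $42.6 = $42.6
mini PC: $301.62 + (17/1000) kW × 800 h × $0.25 = $301.62 + $3.4 = $305.02
Saving = $42.6 − $305.02 = −$262.42

-$262.42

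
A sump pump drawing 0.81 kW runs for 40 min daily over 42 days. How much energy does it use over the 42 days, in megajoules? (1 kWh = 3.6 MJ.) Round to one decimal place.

Runtime = 40 min × 42 = 1680 min = 28 h
Energy = 0.81 kW × 28 h = 22.68 kWh
= 22.68 × 3.6 MJ = 81.6 MJ

81.6 MJ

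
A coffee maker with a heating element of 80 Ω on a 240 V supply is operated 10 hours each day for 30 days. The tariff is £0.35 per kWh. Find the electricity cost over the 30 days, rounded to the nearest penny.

£75.60

Power = V²/R = 240²/80 = 720 W = 0.72 kW
Runtime = 10 h/day × 30 days = 300 h
Energy = 0.72 kW × 300 h = 216 kWh
Cost = 216 kWh × £0.35/kWh = £75.60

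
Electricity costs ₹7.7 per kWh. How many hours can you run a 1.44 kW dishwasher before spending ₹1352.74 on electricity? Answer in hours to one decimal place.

Energy available = ₹1352.74 ÷ ₹7.7/kWh = 175.6805 kWh
Hours = 175.6805 kWh ÷ 1.44 kW = 122.0 h

122.0 h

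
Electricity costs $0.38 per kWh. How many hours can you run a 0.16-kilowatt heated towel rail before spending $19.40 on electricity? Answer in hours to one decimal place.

319.1 h

Energy available = $19.40 ÷ $0.38/kWh = 51.0526 kWh
Hours = 51.0526 kWh ÷ 0.16 kW = 319.1 h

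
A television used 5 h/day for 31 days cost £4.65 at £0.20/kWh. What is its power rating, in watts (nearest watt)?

Energy = £4.65 ÷ £0.20/kWh = 23.25 kWh
Runtime = 5 h/day × 31 days = 155 h
Power = 23.25 kWh ÷ 155 h = 0.15 kW = 150 W

150 W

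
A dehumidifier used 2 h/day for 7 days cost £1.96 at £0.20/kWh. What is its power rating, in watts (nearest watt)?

700 W

Energy = £1.96 ÷ £0.20/kWh = 9.8 kWh
Runtime = 2 h/day × 7 days = 14 h
Power = 9.8 kWh ÷ 14 h = 0.7 kW = 700 W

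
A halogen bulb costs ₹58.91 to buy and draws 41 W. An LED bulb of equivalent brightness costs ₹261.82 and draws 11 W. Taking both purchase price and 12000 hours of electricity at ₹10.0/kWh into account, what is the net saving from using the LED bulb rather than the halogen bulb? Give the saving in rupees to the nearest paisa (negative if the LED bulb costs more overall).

₹3397.09

halogen bulb: ₹58.91 + (41/1000) kW × 12000 h × ₹10.0 = ₹58.91 + ₹4920 = ₹4978.91
LED bulb: ₹261.82 + (11/1000) kW × 12000 h × ₹10.0 = ₹261.82 + ₹1320 = ₹1581.82
Saving = ₹4978.91 − ₹1581.82 = ₹3397.09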